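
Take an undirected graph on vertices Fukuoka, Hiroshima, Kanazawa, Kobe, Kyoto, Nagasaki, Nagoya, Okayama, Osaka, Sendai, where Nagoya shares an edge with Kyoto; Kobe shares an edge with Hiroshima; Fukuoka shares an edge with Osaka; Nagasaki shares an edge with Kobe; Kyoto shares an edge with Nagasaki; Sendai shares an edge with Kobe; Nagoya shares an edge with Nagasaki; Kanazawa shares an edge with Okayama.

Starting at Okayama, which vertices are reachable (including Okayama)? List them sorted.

Start at Okayama.
Its neighbours: Kanazawa.
Nothing further is reachable.

Kanazawa, Okayama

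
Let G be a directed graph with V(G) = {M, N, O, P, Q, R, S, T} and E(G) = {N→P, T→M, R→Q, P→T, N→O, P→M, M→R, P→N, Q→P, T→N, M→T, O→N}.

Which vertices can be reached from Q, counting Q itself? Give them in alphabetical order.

Start at Q.
Its neighbours: P.
Then their neighbours: M, N, T.
Then next layer: O, R.
Nothing further is reachable.

M, N, O, P, Q, R, T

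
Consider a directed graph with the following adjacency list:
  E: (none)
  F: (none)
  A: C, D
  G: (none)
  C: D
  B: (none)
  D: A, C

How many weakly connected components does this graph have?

From A: component {A, C, D}.
From B: component {B}.
From E: component {E}.
From F: component {F}.
From G: component {G}.
That's 5 components.

5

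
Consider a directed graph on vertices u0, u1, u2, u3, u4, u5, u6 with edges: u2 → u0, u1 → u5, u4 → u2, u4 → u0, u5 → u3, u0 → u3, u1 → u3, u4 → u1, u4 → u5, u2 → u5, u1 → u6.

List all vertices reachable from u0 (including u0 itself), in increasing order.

u0, u3

Start at u0.
Its neighbours: u3.
Nothing further is reachable.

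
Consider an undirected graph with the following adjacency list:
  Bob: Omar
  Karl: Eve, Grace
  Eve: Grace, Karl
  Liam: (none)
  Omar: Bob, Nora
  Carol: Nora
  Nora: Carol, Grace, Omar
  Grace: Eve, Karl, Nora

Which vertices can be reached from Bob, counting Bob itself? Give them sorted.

Bob, Carol, Eve, Grace, Karl, Nora, Omar

Start at Bob.
Its neighbours: Omar.
Then their neighbours: Nora.
Then next layer: Carol, Grace.
Then next layer: Eve, Karl.
Nothing further is reachable.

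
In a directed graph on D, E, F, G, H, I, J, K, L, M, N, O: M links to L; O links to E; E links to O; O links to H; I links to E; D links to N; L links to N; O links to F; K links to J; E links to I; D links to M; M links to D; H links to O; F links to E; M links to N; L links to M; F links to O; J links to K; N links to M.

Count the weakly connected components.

From D: component {D, L, M, N}.
From E: component {E, F, H, I, O}.
From G: component {G}.
From J: component {J, K}.
That's 4 components.

4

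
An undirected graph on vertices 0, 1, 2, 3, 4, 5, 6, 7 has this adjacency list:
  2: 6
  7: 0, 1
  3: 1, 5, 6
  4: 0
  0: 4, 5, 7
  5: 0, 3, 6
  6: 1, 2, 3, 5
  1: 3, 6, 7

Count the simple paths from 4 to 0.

1

4–0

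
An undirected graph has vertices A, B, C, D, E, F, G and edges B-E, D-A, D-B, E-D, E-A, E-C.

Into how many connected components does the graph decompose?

From A: component {A, B, C, D, E}.
From F: component {F}.
From G: component {G}.
That's 3 components.

3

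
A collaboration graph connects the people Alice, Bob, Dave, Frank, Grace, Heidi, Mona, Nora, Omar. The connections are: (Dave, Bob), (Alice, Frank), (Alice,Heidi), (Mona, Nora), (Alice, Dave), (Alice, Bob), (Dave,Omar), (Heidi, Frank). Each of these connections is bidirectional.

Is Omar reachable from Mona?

No

Explore from Mona.
Distance 1: reach Nora.
The search is exhausted without reaching Omar; it lies in a different component.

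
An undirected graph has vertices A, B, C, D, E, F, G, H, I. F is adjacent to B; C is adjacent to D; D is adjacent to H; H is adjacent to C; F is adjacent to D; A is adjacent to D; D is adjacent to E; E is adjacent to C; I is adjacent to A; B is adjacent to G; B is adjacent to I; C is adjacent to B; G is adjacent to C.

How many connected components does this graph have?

From A: component {A, B, C, D, E, F, G, H, I}.
That's 1 component.

1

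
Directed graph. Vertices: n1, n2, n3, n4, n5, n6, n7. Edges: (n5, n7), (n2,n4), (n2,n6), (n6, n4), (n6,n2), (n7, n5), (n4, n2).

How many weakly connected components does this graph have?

4

From n1: component {n1}.
From n2: component {n2, n4, n6}.
From n3: component {n3}.
From n5: component {n5, n7}.
That's 4 components.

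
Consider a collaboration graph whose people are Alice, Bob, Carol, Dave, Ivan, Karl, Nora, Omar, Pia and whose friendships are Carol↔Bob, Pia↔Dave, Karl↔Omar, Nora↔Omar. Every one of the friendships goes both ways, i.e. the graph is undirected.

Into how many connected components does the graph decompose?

From Alice: component {Alice}.
From Bob: component {Bob, Carol}.
From Dave: component {Dave, Pia}.
From Ivan: component {Ivan}.
From Karl: component {Karl, Nora, Omar}.
That's 5 components.

5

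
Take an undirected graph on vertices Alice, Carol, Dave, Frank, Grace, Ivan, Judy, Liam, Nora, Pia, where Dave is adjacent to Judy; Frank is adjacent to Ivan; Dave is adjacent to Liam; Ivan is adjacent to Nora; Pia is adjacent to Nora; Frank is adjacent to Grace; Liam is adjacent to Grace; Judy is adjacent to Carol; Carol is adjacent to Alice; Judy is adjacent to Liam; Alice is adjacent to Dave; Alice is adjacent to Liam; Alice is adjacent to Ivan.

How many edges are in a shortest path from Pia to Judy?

Distance 0: Pia.
Distance 1: Nora.
Distance 2: Ivan.
Distance 3: Alice, Frank.
Distance 4: Carol, Dave, Grace, Liam.
Distance 5: Judy — contains Judy.

5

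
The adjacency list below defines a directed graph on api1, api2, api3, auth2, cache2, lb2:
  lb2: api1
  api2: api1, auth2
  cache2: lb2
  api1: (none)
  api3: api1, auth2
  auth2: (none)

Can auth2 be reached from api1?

api1 has no outgoing edges, so nothing is reachable from it.

No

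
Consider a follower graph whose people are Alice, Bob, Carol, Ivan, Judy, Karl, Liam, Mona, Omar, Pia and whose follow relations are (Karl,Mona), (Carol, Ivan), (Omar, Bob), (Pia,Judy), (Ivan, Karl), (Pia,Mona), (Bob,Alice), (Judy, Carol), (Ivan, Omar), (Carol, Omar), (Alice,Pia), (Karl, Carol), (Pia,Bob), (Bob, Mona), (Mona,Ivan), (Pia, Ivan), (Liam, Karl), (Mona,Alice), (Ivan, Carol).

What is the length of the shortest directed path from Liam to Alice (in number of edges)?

Distance 0: Liam.
Distance 1: Karl.
Distance 2: Carol, Mona.
Distance 3: Alice, Ivan, Omar — contains Alice.

3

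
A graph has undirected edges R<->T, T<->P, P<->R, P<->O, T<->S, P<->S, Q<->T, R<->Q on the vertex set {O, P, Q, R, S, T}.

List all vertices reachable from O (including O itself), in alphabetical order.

Start at O.
Its neighbours: P.
Then their neighbours: R, S, T.
Then next layer: Q.
Every vertex is now reached.

O, P, Q, R, S, T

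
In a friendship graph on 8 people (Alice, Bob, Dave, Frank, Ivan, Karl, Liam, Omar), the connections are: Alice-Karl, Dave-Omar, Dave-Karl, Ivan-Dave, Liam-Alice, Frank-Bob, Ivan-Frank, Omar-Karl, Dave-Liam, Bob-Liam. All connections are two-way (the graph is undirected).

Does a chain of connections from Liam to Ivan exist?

Explore from Liam.
Distance 1: reach Alice, Bob, Dave.
Distance 2: reach Frank, Ivan, Karl, Omar.
Found Ivan.

Yes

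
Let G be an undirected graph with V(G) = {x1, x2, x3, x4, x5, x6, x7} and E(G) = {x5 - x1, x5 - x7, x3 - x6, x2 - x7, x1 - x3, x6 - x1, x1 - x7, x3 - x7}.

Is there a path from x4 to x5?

x4 has no edges, so nothing is reachable from it.

No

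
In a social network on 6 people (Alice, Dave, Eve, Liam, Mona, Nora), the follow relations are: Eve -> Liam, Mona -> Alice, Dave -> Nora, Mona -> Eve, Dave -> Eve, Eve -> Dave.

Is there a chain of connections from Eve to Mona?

No

Explore from Eve.
Distance 1: reach Dave, Liam.
Distance 2: reach Nora.
The search from Eve is exhausted; no directed path reaches Mona.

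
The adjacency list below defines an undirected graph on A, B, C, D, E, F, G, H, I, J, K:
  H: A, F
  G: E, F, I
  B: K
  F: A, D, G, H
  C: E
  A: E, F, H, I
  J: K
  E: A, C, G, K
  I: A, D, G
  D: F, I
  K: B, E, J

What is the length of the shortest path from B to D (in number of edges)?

5

Distance 0: B.
Distance 1: K.
Distance 2: E, J.
Distance 3: A, C, G.
Distance 4: F, H, I.
Distance 5: D — contains D.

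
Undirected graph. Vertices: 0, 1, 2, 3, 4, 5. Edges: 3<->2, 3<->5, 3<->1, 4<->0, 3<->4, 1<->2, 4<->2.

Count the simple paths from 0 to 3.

3

0–4–2–1–3
0–4–2–3
0–4–3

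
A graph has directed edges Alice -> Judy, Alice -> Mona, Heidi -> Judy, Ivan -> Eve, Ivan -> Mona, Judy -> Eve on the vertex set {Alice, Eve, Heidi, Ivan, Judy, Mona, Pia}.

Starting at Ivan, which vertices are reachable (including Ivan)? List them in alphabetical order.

Start at Ivan.
Its neighbours: Eve, Mona.
Nothing further is reachable.

Eve, Ivan, Mona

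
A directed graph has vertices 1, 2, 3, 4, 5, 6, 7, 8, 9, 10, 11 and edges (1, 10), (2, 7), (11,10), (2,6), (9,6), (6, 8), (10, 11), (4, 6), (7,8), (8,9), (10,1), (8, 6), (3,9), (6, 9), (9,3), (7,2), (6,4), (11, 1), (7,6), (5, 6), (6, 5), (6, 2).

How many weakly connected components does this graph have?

2

From 1: component {1, 10, 11}.
From 2: component {2, 3, 4, 5, 6, 7, 8, 9}.
That's 2 components.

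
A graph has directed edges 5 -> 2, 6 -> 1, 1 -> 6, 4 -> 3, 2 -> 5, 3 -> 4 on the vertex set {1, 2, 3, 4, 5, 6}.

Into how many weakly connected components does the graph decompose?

From 1: component {1, 6}.
From 2: component {2, 5}.
From 3: component {3, 4}.
That's 3 components.

3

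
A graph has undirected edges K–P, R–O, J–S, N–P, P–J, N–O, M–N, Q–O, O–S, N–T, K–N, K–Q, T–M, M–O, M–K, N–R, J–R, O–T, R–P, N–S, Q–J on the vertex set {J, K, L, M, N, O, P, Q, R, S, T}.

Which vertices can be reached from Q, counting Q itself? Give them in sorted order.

J, K, M, N, O, P, Q, R, S, T

Start at Q.
Its neighbours: J, K, O.
Then their neighbours: M, N, P, R, S, T.
Nothing further is reachable.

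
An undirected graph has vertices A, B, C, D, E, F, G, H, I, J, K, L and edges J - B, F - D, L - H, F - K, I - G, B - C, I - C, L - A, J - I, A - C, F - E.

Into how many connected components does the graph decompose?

From A: component {A, B, C, G, H, I, J, L}.
From D: component {D, E, F, K}.
That's 2 components.

2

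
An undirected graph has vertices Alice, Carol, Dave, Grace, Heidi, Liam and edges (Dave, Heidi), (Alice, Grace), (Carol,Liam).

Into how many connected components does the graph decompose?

3

From Alice: component {Alice, Grace}.
From Carol: component {Carol, Liam}.
From Dave: component {Dave, Heidi}.
That's 3 components.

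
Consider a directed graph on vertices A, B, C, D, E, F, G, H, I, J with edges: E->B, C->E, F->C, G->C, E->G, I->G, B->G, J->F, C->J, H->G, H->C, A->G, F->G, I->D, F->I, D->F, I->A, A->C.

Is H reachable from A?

Explore from A.
Distance 1: reach C, G.
Distance 2: reach E, J.
Distance 3: reach B, F.
Distance 4: reach I.
Distance 5: reach D.
The search from A is exhausted; no directed path reaches H.

No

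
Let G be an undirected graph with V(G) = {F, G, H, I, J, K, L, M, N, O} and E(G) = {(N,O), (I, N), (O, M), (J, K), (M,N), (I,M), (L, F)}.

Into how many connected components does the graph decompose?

From F: component {F, L}.
From G: component {G}.
From H: component {H}.
From I: component {I, M, N, O}.
From J: component {J, K}.
That's 5 components.

5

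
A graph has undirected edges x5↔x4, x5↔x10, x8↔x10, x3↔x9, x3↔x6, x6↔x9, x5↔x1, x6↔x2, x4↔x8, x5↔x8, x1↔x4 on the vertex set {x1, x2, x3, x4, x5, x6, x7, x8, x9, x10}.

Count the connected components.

From x1: component {x1, x4, x5, x8, x10}.
From x2: component {x2, x3, x6, x9}.
From x7: component {x7}.
That's 3 components.

3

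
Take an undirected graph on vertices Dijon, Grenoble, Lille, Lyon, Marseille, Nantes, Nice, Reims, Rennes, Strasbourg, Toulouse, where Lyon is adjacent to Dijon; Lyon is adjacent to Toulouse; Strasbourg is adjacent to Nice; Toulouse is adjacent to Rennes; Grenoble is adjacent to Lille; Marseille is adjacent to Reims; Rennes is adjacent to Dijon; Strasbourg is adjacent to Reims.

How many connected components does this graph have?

4

From Dijon: component {Dijon, Lyon, Rennes, Toulouse}.
From Grenoble: component {Grenoble, Lille}.
From Marseille: component {Marseille, Nice, Reims, Strasbourg}.
From Nantes: component {Nantes}.
That's 4 components.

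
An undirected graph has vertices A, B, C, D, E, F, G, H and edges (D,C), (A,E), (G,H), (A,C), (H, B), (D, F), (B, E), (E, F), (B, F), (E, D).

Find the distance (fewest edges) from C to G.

Distance 0: C.
Distance 1: A, D.
Distance 2: E, F.
Distance 3: B.
Distance 4: H.
Distance 5: G — contains G.

5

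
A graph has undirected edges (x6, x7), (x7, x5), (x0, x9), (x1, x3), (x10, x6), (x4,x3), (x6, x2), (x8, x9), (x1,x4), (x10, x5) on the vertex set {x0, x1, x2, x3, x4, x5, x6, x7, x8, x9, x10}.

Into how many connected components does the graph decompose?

From x0: component {x0, x8, x9}.
From x1: component {x1, x3, x4}.
From x2: component {x2, x5, x6, x7, x10}.
That's 3 components.

3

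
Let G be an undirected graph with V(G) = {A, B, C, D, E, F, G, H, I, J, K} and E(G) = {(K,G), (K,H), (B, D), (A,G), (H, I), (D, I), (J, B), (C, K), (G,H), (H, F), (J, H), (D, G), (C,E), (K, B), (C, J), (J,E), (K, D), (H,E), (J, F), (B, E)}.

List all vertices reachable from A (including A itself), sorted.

Start at A.
Its neighbours: G.
Then their neighbours: D, H, K.
Then next layer: B, C, E, F, I, J.
Every vertex is now reached.

A, B, C, D, E, F, G, H, I, J, K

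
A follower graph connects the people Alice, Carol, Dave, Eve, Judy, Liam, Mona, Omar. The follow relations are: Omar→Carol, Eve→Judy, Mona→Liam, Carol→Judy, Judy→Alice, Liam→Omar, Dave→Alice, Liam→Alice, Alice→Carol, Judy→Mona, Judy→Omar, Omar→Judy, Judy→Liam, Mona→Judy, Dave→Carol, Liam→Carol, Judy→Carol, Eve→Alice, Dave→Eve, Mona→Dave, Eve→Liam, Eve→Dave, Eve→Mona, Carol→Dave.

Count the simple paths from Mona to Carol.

Mona→Dave→Alice→Carol
Mona→Dave→Carol
Mona→Dave→Eve→Alice→Carol
Mona→Dave→Eve→Judy→Alice→Carol
Mona→Dave→Eve→Judy→Carol
Mona→Dave→Eve→Judy→Liam→Alice→Carol
Mona→Dave→Eve→Judy→Liam→Carol
Mona→Dave→Eve→Judy→Liam→Omar→Carol
... and 17 more.

25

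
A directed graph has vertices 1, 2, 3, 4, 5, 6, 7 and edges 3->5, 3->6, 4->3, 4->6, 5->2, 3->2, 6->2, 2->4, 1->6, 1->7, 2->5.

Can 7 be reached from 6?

No

Explore from 6.
Distance 1: reach 2.
Distance 2: reach 4, 5.
Distance 3: reach 3.
The search from 6 is exhausted; no directed path reaches 7.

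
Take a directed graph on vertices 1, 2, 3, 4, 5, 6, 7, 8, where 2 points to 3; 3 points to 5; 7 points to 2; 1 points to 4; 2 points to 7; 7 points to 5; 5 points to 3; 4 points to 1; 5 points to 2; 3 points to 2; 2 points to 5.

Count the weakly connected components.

4

From 1: component {1, 4}.
From 2: component {2, 3, 5, 7}.
From 6: component {6}.
From 8: component {8}.
That's 4 components.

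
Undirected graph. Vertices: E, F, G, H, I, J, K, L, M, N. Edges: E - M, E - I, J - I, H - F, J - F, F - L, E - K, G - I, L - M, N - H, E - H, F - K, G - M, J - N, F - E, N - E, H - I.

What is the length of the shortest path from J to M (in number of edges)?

Distance 0: J.
Distance 1: F, I, N.
Distance 2: E, G, H, K, L.
Distance 3: M — contains M.

3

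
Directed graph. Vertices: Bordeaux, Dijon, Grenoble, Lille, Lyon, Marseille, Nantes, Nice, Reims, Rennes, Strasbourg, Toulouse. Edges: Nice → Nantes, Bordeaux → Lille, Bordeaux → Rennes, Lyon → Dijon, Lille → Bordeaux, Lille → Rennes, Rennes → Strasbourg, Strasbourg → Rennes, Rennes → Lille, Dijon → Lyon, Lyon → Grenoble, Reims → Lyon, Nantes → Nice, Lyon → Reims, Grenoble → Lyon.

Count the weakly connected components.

From Bordeaux: component {Bordeaux, Lille, Rennes, Strasbourg}.
From Dijon: component {Dijon, Grenoble, Lyon, Reims}.
From Marseille: component {Marseille}.
From Nantes: component {Nantes, Nice}.
From Toulouse: component {Toulouse}.
That's 5 components.

5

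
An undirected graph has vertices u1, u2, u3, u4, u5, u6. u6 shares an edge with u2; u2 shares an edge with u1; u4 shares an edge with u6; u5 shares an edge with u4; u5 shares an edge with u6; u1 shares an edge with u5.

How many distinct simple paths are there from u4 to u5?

3

u4–u5
u4–u6–u2–u1–u5
u4–u6–u5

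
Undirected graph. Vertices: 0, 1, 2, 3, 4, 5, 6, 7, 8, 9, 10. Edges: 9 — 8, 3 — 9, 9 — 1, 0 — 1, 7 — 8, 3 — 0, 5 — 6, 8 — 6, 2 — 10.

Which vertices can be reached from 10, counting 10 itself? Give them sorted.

Start at 10.
Its neighbours: 2.
Nothing further is reachable.

2, 10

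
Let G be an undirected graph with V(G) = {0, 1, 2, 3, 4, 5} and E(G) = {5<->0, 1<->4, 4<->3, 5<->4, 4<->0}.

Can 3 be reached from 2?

No

2 has no edges, so nothing is reachable from it.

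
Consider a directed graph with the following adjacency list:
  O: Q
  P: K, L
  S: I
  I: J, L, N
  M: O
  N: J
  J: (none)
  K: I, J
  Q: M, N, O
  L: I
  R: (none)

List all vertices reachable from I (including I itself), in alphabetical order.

Start at I.
Its neighbours: J, L, N.
Nothing further is reachable.

I, J, L, N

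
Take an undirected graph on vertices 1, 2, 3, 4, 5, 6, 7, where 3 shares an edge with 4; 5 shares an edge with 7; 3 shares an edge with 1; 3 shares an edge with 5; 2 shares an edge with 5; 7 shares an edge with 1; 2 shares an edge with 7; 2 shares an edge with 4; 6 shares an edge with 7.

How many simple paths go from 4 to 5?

6

4–2–5
4–2–7–1–3–5
4–2–7–5
4–3–1–7–2–5
4–3–1–7–5
4–3–5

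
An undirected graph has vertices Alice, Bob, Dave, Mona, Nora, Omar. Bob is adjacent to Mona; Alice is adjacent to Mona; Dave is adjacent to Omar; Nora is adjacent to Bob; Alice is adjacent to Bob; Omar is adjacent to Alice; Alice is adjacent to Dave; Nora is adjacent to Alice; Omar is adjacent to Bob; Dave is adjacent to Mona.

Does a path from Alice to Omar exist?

Explore from Alice.
Distance 1: reach Bob, Dave, Mona, Nora, Omar.
Found Omar.

Yes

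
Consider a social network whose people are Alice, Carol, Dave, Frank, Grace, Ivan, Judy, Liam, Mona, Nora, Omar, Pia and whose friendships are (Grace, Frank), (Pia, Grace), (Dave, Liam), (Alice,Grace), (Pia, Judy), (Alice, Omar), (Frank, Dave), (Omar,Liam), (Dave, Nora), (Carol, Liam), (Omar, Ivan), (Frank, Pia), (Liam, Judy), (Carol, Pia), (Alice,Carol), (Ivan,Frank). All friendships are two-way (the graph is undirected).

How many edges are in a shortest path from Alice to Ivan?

2

Distance 0: Alice.
Distance 1: Carol, Grace, Omar.
Distance 2: Frank, Ivan, Liam, Pia — contains Ivan.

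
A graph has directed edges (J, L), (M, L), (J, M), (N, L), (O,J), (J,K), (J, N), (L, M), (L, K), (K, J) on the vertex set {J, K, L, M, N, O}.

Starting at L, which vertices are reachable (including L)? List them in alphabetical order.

Start at L.
Its neighbours: K, M.
Then their neighbours: J.
Then next layer: N.
Nothing further is reachable.

J, K, L, M, N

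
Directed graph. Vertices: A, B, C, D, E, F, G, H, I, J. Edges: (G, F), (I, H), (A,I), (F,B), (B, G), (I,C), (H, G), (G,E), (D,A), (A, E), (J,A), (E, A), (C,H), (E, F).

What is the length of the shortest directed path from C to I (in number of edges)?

Distance 0: C.
Distance 1: H.
Distance 2: G.
Distance 3: E, F.
Distance 4: A, B.
Distance 5: I — contains I.

5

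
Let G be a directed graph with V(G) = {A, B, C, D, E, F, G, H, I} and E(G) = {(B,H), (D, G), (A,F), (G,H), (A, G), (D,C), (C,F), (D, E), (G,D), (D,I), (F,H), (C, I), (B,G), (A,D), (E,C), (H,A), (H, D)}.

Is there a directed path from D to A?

Explore from D.
Distance 1: reach C, E, G, I.
Distance 2: reach F, H.
Distance 3: reach A.
Found A.

Yes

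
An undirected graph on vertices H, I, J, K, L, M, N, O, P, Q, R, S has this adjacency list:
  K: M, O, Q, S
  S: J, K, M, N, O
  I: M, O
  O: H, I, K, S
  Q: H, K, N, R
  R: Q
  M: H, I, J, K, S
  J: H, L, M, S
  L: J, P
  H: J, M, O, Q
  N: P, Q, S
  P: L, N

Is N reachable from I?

Yes

Explore from I.
Distance 1: reach M, O.
Distance 2: reach H, J, K, S.
Distance 3: reach L, N, Q.
Found N.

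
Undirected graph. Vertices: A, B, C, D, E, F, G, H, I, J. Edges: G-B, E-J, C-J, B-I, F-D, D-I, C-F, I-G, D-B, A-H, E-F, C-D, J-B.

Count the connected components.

From A: component {A, H}.
From B: component {B, C, D, E, F, G, I, J}.
That's 2 components.

2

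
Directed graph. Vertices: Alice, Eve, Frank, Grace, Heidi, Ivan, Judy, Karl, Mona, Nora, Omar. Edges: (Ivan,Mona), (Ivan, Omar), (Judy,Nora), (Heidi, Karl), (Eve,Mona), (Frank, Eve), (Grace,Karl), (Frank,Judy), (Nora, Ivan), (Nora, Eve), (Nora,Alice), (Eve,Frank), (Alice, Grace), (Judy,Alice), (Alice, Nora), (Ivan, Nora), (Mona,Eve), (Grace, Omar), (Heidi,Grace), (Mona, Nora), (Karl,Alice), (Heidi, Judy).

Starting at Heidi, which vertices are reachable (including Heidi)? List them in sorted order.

Alice, Eve, Frank, Grace, Heidi, Ivan, Judy, Karl, Mona, Nora, Omar

Start at Heidi.
Its neighbours: Grace, Judy, Karl.
Then their neighbours: Alice, Nora, Omar.
Then next layer: Eve, Ivan.
Then next layer: Frank, Mona.
Every vertex is now reached.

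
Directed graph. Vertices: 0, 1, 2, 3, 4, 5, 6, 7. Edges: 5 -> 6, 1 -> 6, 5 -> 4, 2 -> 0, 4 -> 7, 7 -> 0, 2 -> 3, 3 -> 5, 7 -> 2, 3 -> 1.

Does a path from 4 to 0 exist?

Explore from 4.
Distance 1: reach 7.
Distance 2: reach 0, 2.
Found 0.

Yes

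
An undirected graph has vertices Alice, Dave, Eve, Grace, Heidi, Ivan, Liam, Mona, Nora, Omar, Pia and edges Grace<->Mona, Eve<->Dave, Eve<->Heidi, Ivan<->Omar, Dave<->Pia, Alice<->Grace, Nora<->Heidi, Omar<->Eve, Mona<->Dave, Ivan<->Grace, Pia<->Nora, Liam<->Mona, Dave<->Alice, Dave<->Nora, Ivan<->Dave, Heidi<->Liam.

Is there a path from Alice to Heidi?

Explore from Alice.
Distance 1: reach Dave, Grace.
Distance 2: reach Eve, Ivan, Mona, Nora, Pia.
Distance 3: reach Heidi, Liam, Omar.
Found Heidi.

Yes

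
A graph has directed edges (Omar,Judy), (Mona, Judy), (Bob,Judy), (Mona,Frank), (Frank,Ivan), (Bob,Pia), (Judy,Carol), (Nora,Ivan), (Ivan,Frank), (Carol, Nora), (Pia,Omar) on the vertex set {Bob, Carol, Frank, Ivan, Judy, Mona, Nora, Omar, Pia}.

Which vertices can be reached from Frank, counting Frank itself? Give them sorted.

Frank, Ivan

Start at Frank.
Its neighbours: Ivan.
Nothing further is reachable.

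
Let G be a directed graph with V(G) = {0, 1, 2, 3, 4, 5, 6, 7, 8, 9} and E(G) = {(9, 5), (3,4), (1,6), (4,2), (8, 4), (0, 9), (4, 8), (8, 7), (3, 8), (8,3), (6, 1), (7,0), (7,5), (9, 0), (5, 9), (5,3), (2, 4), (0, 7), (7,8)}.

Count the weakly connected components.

2

From 0: component {0, 2, 3, 4, 5, 7, 8, 9}.
From 1: component {1, 6}.
That's 2 components.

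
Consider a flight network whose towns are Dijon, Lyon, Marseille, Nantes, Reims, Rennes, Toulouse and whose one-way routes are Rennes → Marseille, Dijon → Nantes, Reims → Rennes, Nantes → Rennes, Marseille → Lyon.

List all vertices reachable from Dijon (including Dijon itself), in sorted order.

Dijon, Lyon, Marseille, Nantes, Rennes

Start at Dijon.
Its neighbours: Nantes.
Then their neighbours: Rennes.
Then next layer: Marseille.
Then next layer: Lyon.
Nothing further is reachable.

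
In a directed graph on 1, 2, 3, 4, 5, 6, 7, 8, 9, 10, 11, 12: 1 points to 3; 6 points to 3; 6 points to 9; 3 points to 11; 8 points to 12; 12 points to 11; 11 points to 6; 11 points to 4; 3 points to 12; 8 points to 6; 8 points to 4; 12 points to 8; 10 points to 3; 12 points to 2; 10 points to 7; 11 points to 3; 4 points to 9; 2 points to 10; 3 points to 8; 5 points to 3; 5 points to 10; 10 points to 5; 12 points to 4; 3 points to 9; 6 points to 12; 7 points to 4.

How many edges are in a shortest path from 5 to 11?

Distance 0: 5.
Distance 1: 3, 10.
Distance 2: 7, 8, 9, 11, 12 — contains 11.

2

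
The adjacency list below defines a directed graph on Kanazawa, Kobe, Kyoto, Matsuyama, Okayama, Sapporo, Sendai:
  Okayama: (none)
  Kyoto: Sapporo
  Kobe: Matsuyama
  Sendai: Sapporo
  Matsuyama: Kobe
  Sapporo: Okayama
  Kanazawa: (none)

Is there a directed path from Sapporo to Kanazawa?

Explore from Sapporo.
Distance 1: reach Okayama.
The search from Sapporo is exhausted; no directed path reaches Kanazawa.

No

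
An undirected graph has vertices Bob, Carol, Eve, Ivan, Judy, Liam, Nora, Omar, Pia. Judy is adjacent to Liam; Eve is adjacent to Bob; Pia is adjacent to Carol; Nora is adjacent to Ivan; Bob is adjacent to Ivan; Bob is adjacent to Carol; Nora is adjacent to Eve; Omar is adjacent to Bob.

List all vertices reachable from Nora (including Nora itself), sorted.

Bob, Carol, Eve, Ivan, Nora, Omar, Pia

Start at Nora.
Its neighbours: Eve, Ivan.
Then their neighbours: Bob.
Then next layer: Carol, Omar.
Then next layer: Pia.
Nothing further is reachable.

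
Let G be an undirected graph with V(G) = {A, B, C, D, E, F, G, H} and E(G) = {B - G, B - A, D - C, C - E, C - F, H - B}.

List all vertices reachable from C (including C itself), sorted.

Start at C.
Its neighbours: D, E, F.
Nothing further is reachable.

C, D, E, F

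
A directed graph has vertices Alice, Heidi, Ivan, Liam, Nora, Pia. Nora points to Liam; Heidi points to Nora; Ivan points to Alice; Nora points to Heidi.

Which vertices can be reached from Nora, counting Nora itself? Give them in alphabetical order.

Heidi, Liam, Nora

Start at Nora.
Its neighbours: Heidi, Liam.
Nothing further is reachable.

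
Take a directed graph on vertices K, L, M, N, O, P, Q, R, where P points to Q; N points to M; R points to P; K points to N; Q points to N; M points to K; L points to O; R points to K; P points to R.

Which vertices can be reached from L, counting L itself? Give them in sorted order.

Start at L.
Its neighbours: O.
Nothing further is reachable.

L, O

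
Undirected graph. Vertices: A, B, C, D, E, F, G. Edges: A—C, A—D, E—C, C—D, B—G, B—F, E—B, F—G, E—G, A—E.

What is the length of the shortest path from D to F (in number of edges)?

Distance 0: D.
Distance 1: A, C.
Distance 2: E.
Distance 3: B, G.
Distance 4: F — contains F.

4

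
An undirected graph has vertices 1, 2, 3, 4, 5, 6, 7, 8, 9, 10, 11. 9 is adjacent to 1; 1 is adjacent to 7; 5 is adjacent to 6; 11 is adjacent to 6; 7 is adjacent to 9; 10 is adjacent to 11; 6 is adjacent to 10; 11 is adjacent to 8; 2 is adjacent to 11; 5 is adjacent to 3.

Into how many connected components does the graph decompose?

3

From 1: component {1, 7, 9}.
From 2: component {2, 3, 5, 6, 8, 10, 11}.
From 4: component {4}.
That's 3 components.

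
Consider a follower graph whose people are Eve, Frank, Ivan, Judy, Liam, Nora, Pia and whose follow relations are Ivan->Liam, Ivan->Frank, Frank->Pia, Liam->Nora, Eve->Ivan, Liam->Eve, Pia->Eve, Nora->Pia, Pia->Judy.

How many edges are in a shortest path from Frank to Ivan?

3

Distance 0: Frank.
Distance 1: Pia.
Distance 2: Eve, Judy.
Distance 3: Ivan — contains Ivan.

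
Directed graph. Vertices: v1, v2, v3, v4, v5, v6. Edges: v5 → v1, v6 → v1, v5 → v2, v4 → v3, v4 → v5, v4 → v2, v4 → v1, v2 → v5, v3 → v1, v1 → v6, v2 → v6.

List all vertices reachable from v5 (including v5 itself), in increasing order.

Start at v5.
Its neighbours: v1, v2.
Then their neighbours: v6.
Nothing further is reachable.

v1, v2, v5, v6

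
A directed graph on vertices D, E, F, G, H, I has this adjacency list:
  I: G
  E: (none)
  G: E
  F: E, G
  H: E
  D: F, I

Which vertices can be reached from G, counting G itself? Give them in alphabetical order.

E, G

Start at G.
Its neighbours: E.
Nothing further is reachable.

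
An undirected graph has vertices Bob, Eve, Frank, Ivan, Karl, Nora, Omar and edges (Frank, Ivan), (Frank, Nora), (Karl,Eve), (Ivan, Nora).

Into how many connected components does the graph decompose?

4

From Bob: component {Bob}.
From Eve: component {Eve, Karl}.
From Frank: component {Frank, Ivan, Nora}.
From Omar: component {Omar}.
That's 4 components.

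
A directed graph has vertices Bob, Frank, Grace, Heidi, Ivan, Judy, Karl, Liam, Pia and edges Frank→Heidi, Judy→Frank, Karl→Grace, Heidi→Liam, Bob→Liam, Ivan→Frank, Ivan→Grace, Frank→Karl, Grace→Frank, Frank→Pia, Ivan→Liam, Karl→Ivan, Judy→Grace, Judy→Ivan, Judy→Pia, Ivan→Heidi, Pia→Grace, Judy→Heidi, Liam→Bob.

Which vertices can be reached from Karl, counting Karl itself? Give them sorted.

Start at Karl.
Its neighbours: Grace, Ivan.
Then their neighbours: Frank, Heidi, Liam.
Then next layer: Bob, Pia.
Nothing further is reachable.

Bob, Frank, Grace, Heidi, Ivan, Karl, Liam, Pia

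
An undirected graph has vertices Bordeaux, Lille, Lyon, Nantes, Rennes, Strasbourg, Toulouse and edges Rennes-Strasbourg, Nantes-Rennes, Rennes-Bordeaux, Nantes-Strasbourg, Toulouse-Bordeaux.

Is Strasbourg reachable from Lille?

No

Lille has no edges, so nothing is reachable from it.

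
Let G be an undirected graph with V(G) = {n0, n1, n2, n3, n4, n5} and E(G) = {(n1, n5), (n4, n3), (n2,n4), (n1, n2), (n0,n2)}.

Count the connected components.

From n0: component {n0, n1, n2, n3, n4, n5}.
That's 1 component.

1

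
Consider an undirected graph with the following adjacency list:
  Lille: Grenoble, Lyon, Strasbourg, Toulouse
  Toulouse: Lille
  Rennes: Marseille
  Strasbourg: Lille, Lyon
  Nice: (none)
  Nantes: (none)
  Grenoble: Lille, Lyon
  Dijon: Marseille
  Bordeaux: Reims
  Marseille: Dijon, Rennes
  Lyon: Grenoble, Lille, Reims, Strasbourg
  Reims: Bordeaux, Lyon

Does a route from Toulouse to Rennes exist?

Explore from Toulouse.
Distance 1: reach Lille.
Distance 2: reach Grenoble, Lyon, Strasbourg.
Distance 3: reach Reims.
Distance 4: reach Bordeaux.
The search is exhausted without reaching Rennes; it lies in a different component.

No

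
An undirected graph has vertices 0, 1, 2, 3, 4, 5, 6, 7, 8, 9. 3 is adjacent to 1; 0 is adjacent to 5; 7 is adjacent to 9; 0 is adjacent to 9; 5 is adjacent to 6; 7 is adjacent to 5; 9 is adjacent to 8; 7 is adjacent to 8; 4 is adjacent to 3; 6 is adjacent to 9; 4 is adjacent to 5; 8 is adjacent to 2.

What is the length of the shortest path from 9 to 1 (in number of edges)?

Distance 0: 9.
Distance 1: 0, 6, 7, 8.
Distance 2: 2, 5.
Distance 3: 4.
Distance 4: 3.
Distance 5: 1 — contains 1.

5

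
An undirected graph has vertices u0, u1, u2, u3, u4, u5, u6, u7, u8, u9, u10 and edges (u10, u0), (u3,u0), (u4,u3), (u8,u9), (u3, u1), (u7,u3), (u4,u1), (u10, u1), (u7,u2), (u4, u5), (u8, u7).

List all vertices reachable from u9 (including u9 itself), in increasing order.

u0, u1, u2, u3, u4, u5, u7, u8, u9, u10

Start at u9.
Its neighbours: u8.
Then their neighbours: u7.
Then next layer: u2, u3.
Then next layer: u0, u1, u4.
Then next layer: u5, u10.
Nothing further is reachable.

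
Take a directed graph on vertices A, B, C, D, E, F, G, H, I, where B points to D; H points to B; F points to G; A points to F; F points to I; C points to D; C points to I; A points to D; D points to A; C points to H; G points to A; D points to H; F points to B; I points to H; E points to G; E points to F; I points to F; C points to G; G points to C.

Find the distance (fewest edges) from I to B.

Distance 0: I.
Distance 1: F, H.
Distance 2: B, G — contains B.

2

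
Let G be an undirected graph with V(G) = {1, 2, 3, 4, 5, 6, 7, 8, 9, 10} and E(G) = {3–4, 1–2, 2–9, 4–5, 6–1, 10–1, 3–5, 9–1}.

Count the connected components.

From 1: component {1, 2, 6, 9, 10}.
From 3: component {3, 4, 5}.
From 7: component {7}.
From 8: component {8}.
That's 4 components.

4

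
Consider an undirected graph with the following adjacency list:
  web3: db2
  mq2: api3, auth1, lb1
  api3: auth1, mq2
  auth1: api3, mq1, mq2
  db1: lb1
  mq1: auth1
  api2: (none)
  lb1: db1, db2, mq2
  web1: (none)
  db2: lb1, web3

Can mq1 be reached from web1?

No

web1 has no edges, so nothing is reachable from it.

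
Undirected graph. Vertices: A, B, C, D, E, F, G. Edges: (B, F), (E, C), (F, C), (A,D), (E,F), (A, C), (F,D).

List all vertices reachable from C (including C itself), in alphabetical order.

Start at C.
Its neighbours: A, E, F.
Then their neighbours: B, D.
Nothing further is reachable.

A, B, C, D, E, F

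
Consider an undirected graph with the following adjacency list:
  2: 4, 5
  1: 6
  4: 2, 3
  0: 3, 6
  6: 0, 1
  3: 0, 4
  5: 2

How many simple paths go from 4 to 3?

4–3

1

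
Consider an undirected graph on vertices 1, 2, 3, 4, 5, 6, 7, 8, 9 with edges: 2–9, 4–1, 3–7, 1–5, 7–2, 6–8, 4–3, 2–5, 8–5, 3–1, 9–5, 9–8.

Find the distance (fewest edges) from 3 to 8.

Distance 0: 3.
Distance 1: 1, 4, 7.
Distance 2: 2, 5.
Distance 3: 8, 9 — contains 8.

3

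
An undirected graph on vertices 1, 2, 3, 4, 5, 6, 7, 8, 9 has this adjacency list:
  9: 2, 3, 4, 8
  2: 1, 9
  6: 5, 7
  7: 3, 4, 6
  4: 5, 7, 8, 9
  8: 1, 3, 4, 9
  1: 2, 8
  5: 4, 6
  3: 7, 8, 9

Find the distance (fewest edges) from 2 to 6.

4

Distance 0: 2.
Distance 1: 1, 9.
Distance 2: 3, 4, 8.
Distance 3: 5, 7.
Distance 4: 6 — contains 6.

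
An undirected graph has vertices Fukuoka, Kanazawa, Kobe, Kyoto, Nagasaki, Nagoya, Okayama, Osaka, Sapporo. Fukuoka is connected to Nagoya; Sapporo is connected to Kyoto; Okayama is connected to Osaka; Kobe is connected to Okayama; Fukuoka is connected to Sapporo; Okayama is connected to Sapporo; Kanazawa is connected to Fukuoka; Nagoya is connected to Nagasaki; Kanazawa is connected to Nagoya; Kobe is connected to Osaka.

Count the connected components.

1

From Fukuoka: component {Fukuoka, Kanazawa, Kobe, Kyoto, Nagasaki, Nagoya, Okayama, Osaka, Sapporo}.
That's 1 component.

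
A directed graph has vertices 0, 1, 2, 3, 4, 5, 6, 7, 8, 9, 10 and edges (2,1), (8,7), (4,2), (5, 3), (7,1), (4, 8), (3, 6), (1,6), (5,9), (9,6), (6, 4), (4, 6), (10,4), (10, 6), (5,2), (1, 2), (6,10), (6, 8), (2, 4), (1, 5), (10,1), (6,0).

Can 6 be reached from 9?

Yes

Explore from 9.
Distance 1: reach 6.
Found 6.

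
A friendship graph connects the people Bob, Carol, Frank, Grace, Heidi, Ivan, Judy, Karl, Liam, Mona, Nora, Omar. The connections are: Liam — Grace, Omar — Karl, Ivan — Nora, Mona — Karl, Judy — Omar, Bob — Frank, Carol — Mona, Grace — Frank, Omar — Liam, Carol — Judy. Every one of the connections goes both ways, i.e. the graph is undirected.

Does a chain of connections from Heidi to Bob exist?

Heidi has no edges, so nothing is reachable from it.

No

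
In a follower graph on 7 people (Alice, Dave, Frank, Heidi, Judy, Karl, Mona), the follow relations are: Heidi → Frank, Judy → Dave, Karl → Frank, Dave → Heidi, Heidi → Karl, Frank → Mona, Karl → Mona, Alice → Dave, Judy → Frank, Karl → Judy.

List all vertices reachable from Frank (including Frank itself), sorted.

Start at Frank.
Its neighbours: Mona.
Nothing further is reachable.

Frank, Mona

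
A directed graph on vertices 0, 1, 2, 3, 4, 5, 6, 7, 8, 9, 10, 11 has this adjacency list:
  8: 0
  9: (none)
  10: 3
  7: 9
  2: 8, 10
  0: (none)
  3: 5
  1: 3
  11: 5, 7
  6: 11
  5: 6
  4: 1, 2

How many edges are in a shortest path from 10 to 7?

5

Distance 0: 10.
Distance 1: 3.
Distance 2: 5.
Distance 3: 6.
Distance 4: 11.
Distance 5: 7 — contains 7.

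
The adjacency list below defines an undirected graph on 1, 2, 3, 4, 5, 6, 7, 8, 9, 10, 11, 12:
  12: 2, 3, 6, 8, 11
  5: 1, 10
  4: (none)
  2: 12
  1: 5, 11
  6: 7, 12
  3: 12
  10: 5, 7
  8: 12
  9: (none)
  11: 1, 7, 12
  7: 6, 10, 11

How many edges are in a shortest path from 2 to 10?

4

Distance 0: 2.
Distance 1: 12.
Distance 2: 3, 6, 8, 11.
Distance 3: 1, 7.
Distance 4: 5, 10 — contains 10.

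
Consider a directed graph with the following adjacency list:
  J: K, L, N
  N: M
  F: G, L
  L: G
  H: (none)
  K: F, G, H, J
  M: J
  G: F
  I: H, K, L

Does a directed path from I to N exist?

Explore from I.
Distance 1: reach H, K, L.
Distance 2: reach F, G, J.
Distance 3: reach N.
Found N.

Yes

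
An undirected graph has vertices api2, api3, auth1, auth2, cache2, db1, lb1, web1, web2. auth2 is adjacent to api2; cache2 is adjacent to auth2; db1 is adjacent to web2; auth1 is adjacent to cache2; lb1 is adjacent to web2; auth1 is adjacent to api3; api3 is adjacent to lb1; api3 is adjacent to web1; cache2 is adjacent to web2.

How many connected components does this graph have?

1

From api2: component {api2, api3, auth1, auth2, cache2, db1, lb1, web1, web2}.
That's 1 component.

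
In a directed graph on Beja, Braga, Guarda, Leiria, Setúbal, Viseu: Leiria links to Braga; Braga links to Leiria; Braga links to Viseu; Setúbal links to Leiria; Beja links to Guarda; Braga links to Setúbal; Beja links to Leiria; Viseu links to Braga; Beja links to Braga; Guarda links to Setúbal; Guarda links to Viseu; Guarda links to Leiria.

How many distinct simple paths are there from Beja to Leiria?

7

Beja→Braga→Leiria
Beja→Braga→Setúbal→Leiria
Beja→Guarda→Leiria
Beja→Guarda→Setúbal→Leiria
Beja→Guarda→Viseu→Braga→Leiria
Beja→Guarda→Viseu→Braga→Setúbal→Leiria
Beja→Leiria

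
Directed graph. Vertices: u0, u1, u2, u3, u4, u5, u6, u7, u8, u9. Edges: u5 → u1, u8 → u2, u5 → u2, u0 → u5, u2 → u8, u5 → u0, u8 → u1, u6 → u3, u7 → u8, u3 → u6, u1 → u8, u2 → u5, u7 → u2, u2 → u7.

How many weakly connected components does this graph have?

From u0: component {u0, u1, u2, u5, u7, u8}.
From u3: component {u3, u6}.
From u4: component {u4}.
From u9: component {u9}.
That's 4 components.

4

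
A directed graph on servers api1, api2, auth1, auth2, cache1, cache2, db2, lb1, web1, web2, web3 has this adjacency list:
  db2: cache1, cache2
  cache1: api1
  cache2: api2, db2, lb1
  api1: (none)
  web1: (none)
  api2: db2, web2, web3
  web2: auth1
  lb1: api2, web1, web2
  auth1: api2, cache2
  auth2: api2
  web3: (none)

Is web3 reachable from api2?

Yes

Explore from api2.
Distance 1: reach db2, web2, web3.
Found web3.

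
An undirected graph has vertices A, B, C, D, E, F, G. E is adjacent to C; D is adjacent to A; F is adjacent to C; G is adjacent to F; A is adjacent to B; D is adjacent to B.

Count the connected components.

From A: component {A, B, D}.
From C: component {C, E, F, G}.
That's 2 components.

2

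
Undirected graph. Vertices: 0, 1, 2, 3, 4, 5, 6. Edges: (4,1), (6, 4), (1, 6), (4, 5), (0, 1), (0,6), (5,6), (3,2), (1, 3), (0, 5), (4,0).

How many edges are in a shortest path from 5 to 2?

4

Distance 0: 5.
Distance 1: 0, 4, 6.
Distance 2: 1.
Distance 3: 3.
Distance 4: 2 — contains 2.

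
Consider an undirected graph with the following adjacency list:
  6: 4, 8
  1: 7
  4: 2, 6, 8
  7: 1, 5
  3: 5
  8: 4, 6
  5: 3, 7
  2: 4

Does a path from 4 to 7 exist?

Explore from 4.
Distance 1: reach 2, 6, 8.
The search is exhausted without reaching 7; it lies in a different component.

No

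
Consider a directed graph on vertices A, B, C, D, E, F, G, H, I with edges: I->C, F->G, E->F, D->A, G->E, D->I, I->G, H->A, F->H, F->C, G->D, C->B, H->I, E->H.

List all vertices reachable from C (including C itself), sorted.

B, C

Start at C.
Its neighbours: B.
Nothing further is reachable.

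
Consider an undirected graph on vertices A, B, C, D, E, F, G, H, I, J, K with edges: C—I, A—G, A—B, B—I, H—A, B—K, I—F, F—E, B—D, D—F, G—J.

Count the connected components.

From A: component {A, B, C, D, E, F, G, H, I, J, K}.
That's 1 component.

1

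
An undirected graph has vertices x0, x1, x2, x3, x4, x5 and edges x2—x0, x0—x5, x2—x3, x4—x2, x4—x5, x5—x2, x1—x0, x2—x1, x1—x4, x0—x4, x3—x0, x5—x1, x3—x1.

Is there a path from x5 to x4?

Yes

Explore from x5.
Distance 1: reach x0, x1, x2, x4.
Found x4.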